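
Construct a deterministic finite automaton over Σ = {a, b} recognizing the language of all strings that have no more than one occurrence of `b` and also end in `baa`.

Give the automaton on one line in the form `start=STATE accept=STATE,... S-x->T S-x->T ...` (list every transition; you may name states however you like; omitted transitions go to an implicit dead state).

start=s0 accept=s4 s0-a->s0 s0-b->s1 s1-a->s2 s1-b->s3 s2-a->s4 s2-b->s3 s3-a->s5 s3-b->s3 s4-a->s6 s4-b->s3 s5-a->s7 s5-b->s3 s6-a->s6 s6-b->s3 s7-a->s8 s7-b->s3 s8-a->s8 s8-b->s3

Build one automaton per condition and run them in lockstep. One (3 states) tracks the count of `b`s, saturating at 2; the other (4 states) tracks how much of the suffix `baa` has currently been matched. Each combined state is a pair, one component from each; accept when both components accept.
A 9-state machine:
        a   b  
>  s0   s0  s1 
   s1   s2  s3 
   s2   s4  s3 
   s3   s5  s3 
 * s4   s6  s3 
   s5   s7  s3 
   s6   s6  s3 
   s7   s8  s3 
   s8   s8  s3 
(> = start, * = accepting)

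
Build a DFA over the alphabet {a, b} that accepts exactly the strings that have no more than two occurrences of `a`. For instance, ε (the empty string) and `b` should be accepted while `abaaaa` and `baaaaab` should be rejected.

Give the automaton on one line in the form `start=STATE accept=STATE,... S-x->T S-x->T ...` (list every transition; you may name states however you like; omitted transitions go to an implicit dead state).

start=q0 accept=q0,q1,q2 q0-a->q1 q0-b->q0 q1-a->q2 q1-b->q1 q2-a->q3 q2-b->q2 q3-a->q3 q3-b->q3

Only the number of `a`s matters, and only up to 3. Make a chain q0 → q1 → q2 → q3 advanced by each `a` (with q3 absorbing); every other symbol self-loops. The accepting set is {q0, q1, q2}.
A 4-state machine:
        a   b  
>* q0   q1  q0 
 * q1   q2  q1 
 * q2   q3  q2 
   q3   q3  q3 
(> = start, * = accepting)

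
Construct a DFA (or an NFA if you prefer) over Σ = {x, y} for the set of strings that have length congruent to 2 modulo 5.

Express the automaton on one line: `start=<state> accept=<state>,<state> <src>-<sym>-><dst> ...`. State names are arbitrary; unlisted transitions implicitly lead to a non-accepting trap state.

start=A accept=C A-x->B A-y->B B-x->C B-y->C C-x->D C-y->D D-x->E D-y->E E-x->A E-y->A

Only the length mod 5 matters, so use a 5-cycle: from any state, every input symbol moves to the next state, wrapping E back to A. Mark C accepting.
5 states suffice.
       x  y 
>  A   B  B 
   B   C  C 
 * C   D  D 
   D   E  E 
   E   A  A 
(> = start, * = accepting)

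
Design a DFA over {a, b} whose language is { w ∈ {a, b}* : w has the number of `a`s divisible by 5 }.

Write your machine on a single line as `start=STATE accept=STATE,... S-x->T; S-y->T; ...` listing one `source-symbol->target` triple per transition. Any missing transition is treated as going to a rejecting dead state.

The only thing that matters is how many `a`s have appeared, reduced mod 5. Use one state per residue: q0 for 0, …, q4 for 4. Reading `a` moves to the next residue; anything else stays put. q0 is accepting.
With 5 states:
        a   b  
>* q0   q1  q0 
   q1   q2  q1 
   q2   q3  q2 
   q3   q4  q3 
   q4   q0  q4 
(> = start, * = accepting)

start=q0; accept=q0; q0-a->q1; q0-b->q0; q1-a->q2; q1-b->q1; q2-a->q3; q2-b->q2; q3-a->q4; q3-b->q3; q4-a->q0; q4-b->q4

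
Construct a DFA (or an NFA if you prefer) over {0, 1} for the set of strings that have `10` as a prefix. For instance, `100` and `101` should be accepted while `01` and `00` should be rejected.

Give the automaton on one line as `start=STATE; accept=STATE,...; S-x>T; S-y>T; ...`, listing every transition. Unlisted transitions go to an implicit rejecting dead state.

start=A; accept=C; A-0>D; A-1>B; B-0>C; B-1>D; C-0>C; C-1>C; D-0>D; D-1>D

Walk along `10` while the input agrees: from A take `1` to B, and so on. Any deviation drops to the rejecting sink D. Once C is reached the prefix is confirmed and every continuation is accepted.
       0  1 
>  A   D  B 
   B   C  D 
 * C   C  C 
   D   D  D 
(> = start, * = accepting)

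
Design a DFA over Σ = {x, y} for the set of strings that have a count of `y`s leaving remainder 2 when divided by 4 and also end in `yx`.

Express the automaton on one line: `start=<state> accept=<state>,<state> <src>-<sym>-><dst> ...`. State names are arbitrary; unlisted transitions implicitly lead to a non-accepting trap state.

Handle the two conditions separately and then intersect. One (4 states) tracks the count of `y`s modulo 4; the other (3 states) tracks how much of the suffix `yx` has currently been matched. Each combined state is a pair, one component from each; accept when both components accept.
With 12 states:
          x    y  
>  q0     q0   q1 
   q1     q2   q3 
   q2     q4   q3 
   q3     q5   q6 
   q4     q4   q3 
 * q5     q7   q6 
   q6     q8   q9 
   q7     q7   q6 
   q8    q10   q9 
   q9    q11   q1 
   q10   q10   q9 
   q11    q0   q1 
(> = start, * = accepting)

start=q0 accept=q5 q0-x->q0 q0-y->q1 q1-x->q2 q1-y->q3 q2-x->q4 q2-y->q3 q3-x->q5 q3-y->q6 q4-x->q4 q4-y->q3 q5-x->q7 q5-y->q6 q6-x->q8 q6-y->q9 q7-x->q7 q7-y->q6 q8-x->q10 q8-y->q9 q9-x->q11 q9-y->q1 q10-x->q10 q10-y->q9 q11-x->q0 q11-y->q1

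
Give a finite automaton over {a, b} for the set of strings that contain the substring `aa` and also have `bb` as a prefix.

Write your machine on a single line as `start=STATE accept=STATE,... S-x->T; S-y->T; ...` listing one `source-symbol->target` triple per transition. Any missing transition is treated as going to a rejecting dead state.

Handle the two conditions separately and then intersect. One (3 states) tracks whether and how much of `aa` has been seen; the other (4 states) tracks whether the input so far still matches the prefix `bb`. Each combined state is a pair, one component from each; accept when both components accept.
With 8 states:
        a   b  
>  q0   q1  q2 
   q1   q3  q4 
   q2   q1  q5 
   q3   q3  q3 
   q4   q1  q4 
   q5   q6  q5 
   q6   q7  q5 
 * q7   q7  q7 
(> = start, * = accepting)

start=q0; accept=q7; q0-a->q1; q0-b->q2; q1-a->q3; q1-b->q4; q2-a->q1; q2-b->q5; q3-a->q3; q3-b->q3; q4-a->q1; q4-b->q4; q5-a->q6; q5-b->q5; q6-a->q7; q6-b->q5; q7-a->q7; q7-b->q7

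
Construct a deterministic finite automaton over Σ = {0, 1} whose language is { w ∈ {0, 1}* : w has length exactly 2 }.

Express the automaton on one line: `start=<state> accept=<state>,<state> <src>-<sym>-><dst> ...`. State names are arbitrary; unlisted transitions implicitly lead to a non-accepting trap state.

Count input length up to 3: every symbol moves from A toward D, which means 'more than 2' and absorbs. Accept from {C}.
A 4-state machine:
       0  1 
>  A   B  B 
   B   C  C 
 * C   D  D 
   D   D  D 
(> = start, * = accepting)

start=A accept=C A-0->B A-1->B B-0->C B-1->C C-0->D C-1->D D-0->D D-1->D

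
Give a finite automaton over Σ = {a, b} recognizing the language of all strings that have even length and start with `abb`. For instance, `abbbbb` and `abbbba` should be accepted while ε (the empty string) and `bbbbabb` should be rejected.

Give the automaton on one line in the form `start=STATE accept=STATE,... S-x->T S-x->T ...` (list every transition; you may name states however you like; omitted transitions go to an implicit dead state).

start=S0 accept=S5 S0-a->S1 S0-b->S2 S1-a->S2 S1-b->S3 S2-a->S2 S2-b->S2 S3-a->S2 S3-b->S4 S4-a->S5 S4-b->S5 S5-a->S4 S5-b->S4

Run two small machines in parallel and take their product. One (2 states) tracks the input length modulo 2; the other (5 states) tracks whether the input so far still matches the prefix `abb`. Each combined state is a pair, one component from each; accept when both components accept. Minimizing collapses redundant product states.
        a   b  
>  S0   S1  S2 
   S1   S2  S3 
   S2   S2  S2 
   S3   S2  S4 
   S4   S5  S5 
 * S5   S4  S4 
(> = start, * = accepting)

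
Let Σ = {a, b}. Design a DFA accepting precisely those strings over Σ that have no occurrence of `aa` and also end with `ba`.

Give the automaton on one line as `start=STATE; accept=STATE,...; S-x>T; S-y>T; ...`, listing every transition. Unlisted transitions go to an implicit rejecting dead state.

start=s0; accept=s4; s0-a>s1; s0-b>s2; s1-a>s3; s1-b>s2; s2-a>s4; s2-b>s2; s3-a>s3; s3-b>s5; s4-a>s3; s4-b>s2; s5-a>s6; s5-b>s5; s6-a>s3; s6-b>s5

Build one automaton per condition and run them in lockstep. One (3 states) tracks partial matches of the forbidden pattern `aa`; the other (3 states) tracks how much of the suffix `ba` has currently been matched. Each combined state is a pair, one component from each; accept when both components accept.
With 7 states:
        a   b  
>  s0   s1  s2 
   s1   s3  s2 
   s2   s4  s2 
   s3   s3  s5 
 * s4   s3  s2 
   s5   s6  s5 
   s6   s3  s5 
(> = start, * = accepting)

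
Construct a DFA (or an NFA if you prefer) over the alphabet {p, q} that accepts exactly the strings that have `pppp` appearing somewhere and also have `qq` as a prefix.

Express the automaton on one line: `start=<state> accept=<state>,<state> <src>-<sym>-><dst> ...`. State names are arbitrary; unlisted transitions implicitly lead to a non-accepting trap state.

start=s0 accept=s11 s0-p->s1 s0-q->s2 s1-p->s3 s1-q->s4 s2-p->s1 s2-q->s5 s3-p->s6 s3-q->s4 s4-p->s1 s4-q->s4 s5-p->s7 s5-q->s5 s6-p->s8 s6-q->s4 s7-p->s9 s7-q->s5 s8-p->s8 s8-q->s8 s9-p->s10 s9-q->s5 s10-p->s11 s10-q->s5 s11-p->s11 s11-q->s11

Build one automaton per condition and run them in lockstep. One (5 states) tracks whether and how much of `pppp` has been seen; the other (4 states) tracks whether the input so far still matches the prefix `qq`. Each combined state is a pair, one component from each; accept when both components accept.
A 12-state machine:
          p    q  
>  s0     s1   s2 
   s1     s3   s4 
   s2     s1   s5 
   s3     s6   s4 
   s4     s1   s4 
   s5     s7   s5 
   s6     s8   s4 
   s7     s9   s5 
   s8     s8   s8 
   s9    s10   s5 
   s10   s11   s5 
 * s11   s11  s11 
(> = start, * = accepting)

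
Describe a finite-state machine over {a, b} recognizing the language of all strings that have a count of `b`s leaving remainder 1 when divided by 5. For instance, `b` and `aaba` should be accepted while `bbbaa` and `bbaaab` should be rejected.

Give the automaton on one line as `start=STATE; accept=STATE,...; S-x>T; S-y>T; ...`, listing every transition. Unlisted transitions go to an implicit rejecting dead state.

start=S0; accept=S1; S0-a>S0; S0-b>S1; S1-a>S1; S1-b>S2; S2-a>S2; S2-b>S3; S3-a>S3; S3-b>S4; S4-a>S4; S4-b>S0

The only thing that matters is how many `b`s have appeared, reduced mod 5. Use one state per residue: S0 for 0, …, S4 for 4. Reading `b` moves to the next residue; anything else stays put. S1 is accepting.
With 5 states:
        a   b  
>  S0   S0  S1 
 * S1   S1  S2 
   S2   S2  S3 
   S3   S3  S4 
   S4   S4  S0 
(> = start, * = accepting)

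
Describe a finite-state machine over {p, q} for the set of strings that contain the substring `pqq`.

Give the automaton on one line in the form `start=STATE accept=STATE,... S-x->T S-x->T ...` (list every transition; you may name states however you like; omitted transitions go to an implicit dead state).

start=s0 accept=s3 s0-p->s1 s0-q->s0 s1-p->s1 s1-q->s2 s2-p->s1 s2-q->s3 s3-p->s3 s3-q->s3

States s0..s2 record the length of the longest prefix of `pqq` that matches the current input suffix. Reaching s3 means `pqq` has been seen, and we stay there forever. Accept from s3.
        p   q  
>  s0   s1  s0 
   s1   s1  s2 
   s2   s1  s3 
 * s3   s3  s3 
(> = start, * = accepting)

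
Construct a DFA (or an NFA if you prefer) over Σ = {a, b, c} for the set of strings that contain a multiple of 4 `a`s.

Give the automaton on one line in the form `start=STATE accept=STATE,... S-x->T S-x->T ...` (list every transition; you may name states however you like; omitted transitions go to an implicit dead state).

The only thing that matters is how many `a`s have appeared, reduced mod 4. Use one state per residue: S0 for 0, …, S3 for 3. Reading `a` moves to the next residue; anything else stays put. S0 is accepting.
        a   b   c  
>* S0   S1  S0  S0 
   S1   S2  S1  S1 
   S2   S3  S2  S2 
   S3   S0  S3  S3 
(> = start, * = accepting)

start=S0 accept=S0 S0-a->S1 S0-b->S0 S0-c->S0 S1-a->S2 S1-b->S1 S1-c->S1 S2-a->S3 S2-b->S2 S2-c->S2 S3-a->S0 S3-b->S3 S3-c->S3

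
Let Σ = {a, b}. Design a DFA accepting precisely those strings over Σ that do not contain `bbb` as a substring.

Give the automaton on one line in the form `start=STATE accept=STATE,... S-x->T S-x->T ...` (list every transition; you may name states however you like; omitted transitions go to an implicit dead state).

start=q0 accept=q0,q1,q2 q0-a->q0 q0-b->q1 q1-a->q0 q1-b->q2 q2-a->q0 q2-b->q3 q3-a->q3 q3-b->q3

This is the complement of 'contains `bbb`'. Use the same substring-matching states — q0 through q3 holding how much of `bbb` has just been matched — but flip the accepting set: everything except the trap q3 accepts.
With 4 states:
        a   b  
>* q0   q0  q1 
 * q1   q0  q2 
 * q2   q0  q3 
   q3   q3  q3 
(> = start, * = accepting)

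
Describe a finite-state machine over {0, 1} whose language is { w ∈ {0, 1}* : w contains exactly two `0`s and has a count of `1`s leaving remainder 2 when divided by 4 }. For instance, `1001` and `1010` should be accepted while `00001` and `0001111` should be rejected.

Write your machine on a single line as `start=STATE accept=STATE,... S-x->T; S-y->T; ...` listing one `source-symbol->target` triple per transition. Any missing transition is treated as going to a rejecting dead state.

start=s0; accept=s10; s0-0->s1; s0-1->s2; s1-0->s3; s1-1->s4; s2-0->s4; s2-1->s5; s3-0->s6; s3-1->s7; s4-0->s7; s4-1->s8; s5-0->s8; s5-1->s9; s6-0->s6; s6-1->s6; s7-0->s6; s7-1->s10; s8-0->s10; s8-1->s11; s9-0->s11; s9-1->s0; s10-0->s6; s10-1->s12; s11-0->s12; s11-1->s1; s12-0->s6; s12-1->s3

Build one automaton per condition and run them in lockstep. The first has 4 states tracking the count of `0`s, saturating at 3; the second has 4 states tracking the count of `1`s modulo 4. A product state is a pair (one from each), accepting exactly when both do. Equivalent product states are then merged.
With 13 states:
          0    1  
>  s0     s1   s2 
   s1     s3   s4 
   s2     s4   s5 
   s3     s6   s7 
   s4     s7   s8 
   s5     s8   s9 
   s6     s6   s6 
   s7     s6  s10 
   s8    s10  s11 
   s9    s11   s0 
 * s10    s6  s12 
   s11   s12   s1 
   s12    s6   s3 
(> = start, * = accepting)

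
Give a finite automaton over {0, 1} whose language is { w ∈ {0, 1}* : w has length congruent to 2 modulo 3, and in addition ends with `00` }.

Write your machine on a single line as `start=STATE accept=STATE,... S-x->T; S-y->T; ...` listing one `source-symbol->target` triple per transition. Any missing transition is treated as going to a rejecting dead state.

start=s0; accept=s3; s0-0->s1; s0-1->s2; s1-0->s3; s1-1->s4; s2-0->s4; s2-1->s4; s3-0->s0; s3-1->s0; s4-0->s0; s4-1->s0

Handle the two conditions separately and then intersect. The first has 3 states tracking the input length modulo 3; the second has 3 states tracking how much of the suffix `00` has currently been matched. A product state is a pair (one from each), accepting exactly when both do. Minimizing collapses redundant product states.
A 5-state machine:
        0   1  
>  s0   s1  s2 
   s1   s3  s4 
   s2   s4  s4 
 * s3   s0  s0 
   s4   s0  s0 
(> = start, * = accepting)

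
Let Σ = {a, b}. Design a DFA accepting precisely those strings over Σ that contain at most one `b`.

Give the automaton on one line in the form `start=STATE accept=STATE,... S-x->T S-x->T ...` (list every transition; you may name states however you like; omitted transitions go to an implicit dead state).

Only the number of `b`s matters, and only up to 2. Make a chain q0 → q1 → q2 advanced by each `b` (with q2 absorbing); every other symbol self-loops. The accepting set is {q0, q1}.
With 3 states:
        a   b  
>* q0   q0  q1 
 * q1   q1  q2 
   q2   q2  q2 
(> = start, * = accepting)

start=q0 accept=q0,q1 q0-a->q0 q0-b->q1 q1-a->q1 q1-b->q2 q2-a->q2 q2-b->q2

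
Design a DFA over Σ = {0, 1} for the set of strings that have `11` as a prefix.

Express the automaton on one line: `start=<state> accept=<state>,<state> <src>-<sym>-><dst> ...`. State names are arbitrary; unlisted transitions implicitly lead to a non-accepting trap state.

start=q0 accept=q2 q0-0->q3 q0-1->q1 q1-0->q3 q1-1->q2 q2-0->q2 q2-1->q2 q3-0->q3 q3-1->q3

Walk along `11` while the input agrees: from q0 take `1` to q1, and so on. Any deviation drops to the rejecting sink q3. Once q2 is reached the prefix is confirmed and every continuation is accepted.
With 4 states:
        0   1  
>  q0   q3  q1 
   q1   q3  q2 
 * q2   q2  q2 
   q3   q3  q3 
(> = start, * = accepting)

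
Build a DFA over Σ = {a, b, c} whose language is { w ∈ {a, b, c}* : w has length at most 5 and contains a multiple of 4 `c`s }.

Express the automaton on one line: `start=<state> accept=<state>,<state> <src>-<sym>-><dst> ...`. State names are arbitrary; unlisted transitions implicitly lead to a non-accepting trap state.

start=s0 accept=s0,s1,s3,s6,s10,s12 s0-a->s1 s0-b->s1 s0-c->s2 s1-a->s3 s1-b->s3 s1-c->s4 s2-a->s4 s2-b->s4 s2-c->s5 s3-a->s6 s3-b->s6 s3-c->s7 s4-a->s7 s4-b->s7 s4-c->s8 s5-a->s8 s5-b->s8 s5-c->s9 s6-a->s10 s6-b->s10 s6-c->s7 s7-a->s7 s7-b->s7 s7-c->s7 s8-a->s7 s8-b->s7 s8-c->s11 s9-a->s11 s9-b->s11 s9-c->s10 s10-a->s12 s10-b->s12 s10-c->s7 s11-a->s7 s11-b->s7 s11-c->s12 s12-a->s7 s12-b->s7 s12-c->s7

Handle the two conditions separately and then intersect. The first has 7 states tracking the input length, saturating at 6; the second has 4 states tracking the count of `c`s modulo 4. A product state is a pair (one from each), accepting exactly when both do. After merging equivalent states the machine shrinks.
With 13 states:
          a    b    c  
>* s0     s1   s1   s2 
 * s1     s3   s3   s4 
   s2     s4   s4   s5 
 * s3     s6   s6   s7 
   s4     s7   s7   s8 
   s5     s8   s8   s9 
 * s6    s10  s10   s7 
   s7     s7   s7   s7 
   s8     s7   s7  s11 
   s9    s11  s11  s10 
 * s10   s12  s12   s7 
   s11    s7   s7  s12 
 * s12    s7   s7   s7 
(> = start, * = accepting)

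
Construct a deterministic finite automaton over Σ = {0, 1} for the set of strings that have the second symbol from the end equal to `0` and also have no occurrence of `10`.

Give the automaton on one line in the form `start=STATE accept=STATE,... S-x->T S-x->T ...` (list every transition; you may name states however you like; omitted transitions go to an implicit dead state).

start=s0 accept=s3,s4 s0-0->s1 s0-1->s2 s1-0->s3 s1-1->s4 s2-0->s2 s2-1->s2 s3-0->s3 s3-1->s4 s4-0->s2 s4-1->s2

Run two small machines in parallel and take their product. The first has 7 states tracking the last 2 symbols read; the second has 3 states tracking partial matches of the forbidden pattern `10`. A product state is a pair (one from each), accepting exactly when both do. Equivalent product states are then merged.
A 5-state machine:
        0   1  
>  s0   s1  s2 
   s1   s3  s4 
   s2   s2  s2 
 * s3   s3  s4 
 * s4   s2  s2 
(> = start, * = accepting)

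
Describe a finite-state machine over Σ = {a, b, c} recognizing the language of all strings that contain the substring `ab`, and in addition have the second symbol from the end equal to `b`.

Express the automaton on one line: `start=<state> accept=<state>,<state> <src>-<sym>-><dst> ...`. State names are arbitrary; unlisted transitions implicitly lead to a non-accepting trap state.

Run two small machines in parallel and take their product. The first has 3 states tracking whether and how much of `ab` has been seen; the second has 13 states tracking the last 2 symbols read. A product state is a pair (one from each), accepting exactly when both do.
A 21-state machine:
          a    b    c  
>  S0     S1   S2   S3 
   S1     S4   S5   S6 
   S2     S7   S8   S9 
   S3    S10  S11  S12 
   S4     S4   S5   S6 
   S5    S13  S14  S15 
   S6    S10  S11  S12 
   S7     S4   S5   S6 
   S8     S7   S8   S9 
   S9    S10  S11  S12 
   S10    S4   S5   S6 
   S11    S7   S8   S9 
   S12   S10  S11  S12 
 * S13   S16   S5  S17 
 * S14   S13  S14  S15 
 * S15   S18  S19  S20 
   S16   S16   S5  S17 
   S17   S18  S19  S20 
   S18   S16   S5  S17 
   S19   S13  S14  S15 
   S20   S18  S19  S20 
(> = start, * = accepting)

start=S0 accept=S13,S14,S15 S0-a->S1 S0-b->S2 S0-c->S3 S1-a->S4 S1-b->S5 S1-c->S6 S2-a->S7 S2-b->S8 S2-c->S9 S3-a->S10 S3-b->S11 S3-c->S12 S4-a->S4 S4-b->S5 S4-c->S6 S5-a->S13 S5-b->S14 S5-c->S15 S6-a->S10 S6-b->S11 S6-c->S12 S7-a->S4 S7-b->S5 S7-c->S6 S8-a->S7 S8-b->S8 S8-c->S9 S9-a->S10 S9-b->S11 S9-c->S12 S10-a->S4 S10-b->S5 S10-c->S6 S11-a->S7 S11-b->S8 S11-c->S9 S12-a->S10 S12-b->S11 S12-c->S12 S13-a->S16 S13-b->S5 S13-c->S17 S14-a->S13 S14-b->S14 S14-c->S15 S15-a->S18 S15-b->S19 S15-c->S20 S16-a->S16 S16-b->S5 S16-c->S17 S17-a->S18 S17-b->S19 S17-c->S20 S18-a->S16 S18-b->S5 S18-c->S17 S19-a->S13 S19-b->S14 S19-c->S15 S20-a->S18 S20-b->S19 S20-c->S20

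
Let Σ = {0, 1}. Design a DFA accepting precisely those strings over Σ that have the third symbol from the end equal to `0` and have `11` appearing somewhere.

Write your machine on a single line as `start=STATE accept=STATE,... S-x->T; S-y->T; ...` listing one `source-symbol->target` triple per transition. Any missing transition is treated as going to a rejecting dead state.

start=q0; accept=q10,q17,q18,q19; q0-0->q1; q0-1->q2; q1-0->q3; q1-1->q4; q2-0->q5; q2-1->q6; q3-0->q7; q3-1->q8; q4-0->q9; q4-1->q10; q5-0->q11; q5-1->q12; q6-0->q13; q6-1->q14; q7-0->q7; q7-1->q8; q8-0->q9; q8-1->q10; q9-0->q11; q9-1->q12; q10-0->q13; q10-1->q14; q11-0->q7; q11-1->q8; q12-0->q9; q12-1->q10; q13-0->q15; q13-1->q16; q14-0->q13; q14-1->q14; q15-0->q17; q15-1->q18; q16-0->q19; q16-1->q10; q17-0->q17; q17-1->q18; q18-0->q19; q18-1->q10; q19-0->q15; q19-1->q16

Build one automaton per condition and run them in lockstep. One (15 states) tracks the last 3 symbols read; the other (3 states) tracks whether and how much of `11` has been seen. Each combined state is a pair, one component from each; accept when both components accept.
20 states suffice.
          0    1  
>  q0     q1   q2 
   q1     q3   q4 
   q2     q5   q6 
   q3     q7   q8 
   q4     q9  q10 
   q5    q11  q12 
   q6    q13  q14 
   q7     q7   q8 
   q8     q9  q10 
   q9    q11  q12 
 * q10   q13  q14 
   q11    q7   q8 
   q12    q9  q10 
   q13   q15  q16 
   q14   q13  q14 
   q15   q17  q18 
   q16   q19  q10 
 * q17   q17  q18 
 * q18   q19  q10 
 * q19   q15  q16 
(> = start, * = accepting)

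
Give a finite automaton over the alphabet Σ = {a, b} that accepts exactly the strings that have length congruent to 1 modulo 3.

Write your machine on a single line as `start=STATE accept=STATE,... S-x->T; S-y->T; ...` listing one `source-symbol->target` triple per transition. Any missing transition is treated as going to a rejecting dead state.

Count input length modulo 3: every symbol advances one step around the cycle S0 → S1 → S2 → S0. Accept at S1.
        a   b  
>  S0   S1  S1 
 * S1   S2  S2 
   S2   S0  S0 
(> = start, * = accepting)

start=S0; accept=S1; S0-a->S1; S0-b->S1; S1-a->S2; S1-b->S2; S2-a->S0; S2-b->S0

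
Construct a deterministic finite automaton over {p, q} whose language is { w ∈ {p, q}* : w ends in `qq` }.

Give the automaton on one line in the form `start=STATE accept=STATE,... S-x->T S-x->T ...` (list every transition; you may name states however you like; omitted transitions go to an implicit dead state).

start=A accept=C A-p->A A-q->B B-p->A B-q->C C-p->A C-q->C

Let each state record the length of the longest suffix of the input read so far that is also a prefix of `qq`. B means the last symbol is `q`; C means the last 2 symbols are `qq`. Accept only at C, where the string currently ends in `qq`.
3 states suffice.
       p  q 
>  A   A  B 
   B   A  C 
 * C   A  C 
(> = start, * = accepting)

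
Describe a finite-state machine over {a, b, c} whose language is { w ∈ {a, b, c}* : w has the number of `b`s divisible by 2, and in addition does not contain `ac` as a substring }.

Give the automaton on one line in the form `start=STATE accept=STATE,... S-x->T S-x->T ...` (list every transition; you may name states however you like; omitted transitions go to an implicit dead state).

Run two small machines in parallel and take their product. The first has 2 states tracking the count of `b`s modulo 2; the second has 3 states tracking partial matches of the forbidden pattern `ac`. A product state is a pair (one from each), accepting exactly when both do.
6 states suffice.
        a   b   c  
>* q0   q1  q2  q0 
 * q1   q1  q2  q3 
   q2   q4  q0  q2 
   q3   q3  q5  q3 
   q4   q4  q0  q5 
   q5   q5  q3  q5 
(> = start, * = accepting)

start=q0 accept=q0,q1 q0-a->q1 q0-b->q2 q0-c->q0 q1-a->q1 q1-b->q2 q1-c->q3 q2-a->q4 q2-b->q0 q2-c->q2 q3-a->q3 q3-b->q5 q3-c->q3 q4-a->q4 q4-b->q0 q4-c->q5 q5-a->q5 q5-b->q3 q5-c->q5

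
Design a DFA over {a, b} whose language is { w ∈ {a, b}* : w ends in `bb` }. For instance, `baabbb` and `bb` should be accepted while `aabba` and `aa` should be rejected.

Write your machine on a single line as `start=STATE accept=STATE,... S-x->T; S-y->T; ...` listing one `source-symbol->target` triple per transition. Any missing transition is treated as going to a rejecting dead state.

Let each state record the length of the longest suffix of the input read so far that is also a prefix of `bb`. q1 means the last symbol is `b`; q2 means the last 2 symbols are `bb`. Accept only at q2, where the string currently ends in `bb`.
        a   b  
>  q0   q0  q1 
   q1   q0  q2 
 * q2   q0  q2 
(> = start, * = accepting)

start=q0; accept=q2; q0-a->q0; q0-b->q1; q1-a->q0; q1-b->q2; q2-a->q0; q2-b->q2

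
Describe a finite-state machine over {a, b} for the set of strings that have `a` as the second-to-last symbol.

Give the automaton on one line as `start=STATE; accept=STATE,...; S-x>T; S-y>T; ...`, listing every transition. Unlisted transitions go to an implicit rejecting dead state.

A DFA must remember the last 2 symbols (since which symbol is second-to-last isn't known until the input ends). Use one state per possible window of the last ≤2 symbols; accept from those whose window starts with `a`.
        a   b  
>  S0   S1  S2 
   S1   S3  S4 
   S2   S5  S6 
 * S3   S3  S4 
 * S4   S5  S6 
   S5   S3  S4 
   S6   S5  S6 
(> = start, * = accepting)

start=S0; accept=S3,S4; S0-a>S1; S0-b>S2; S1-a>S3; S1-b>S4; S2-a>S5; S2-b>S6; S3-a>S3; S3-b>S4; S4-a>S5; S4-b>S6; S5-a>S3; S5-b>S4; S6-a>S5; S6-b>S6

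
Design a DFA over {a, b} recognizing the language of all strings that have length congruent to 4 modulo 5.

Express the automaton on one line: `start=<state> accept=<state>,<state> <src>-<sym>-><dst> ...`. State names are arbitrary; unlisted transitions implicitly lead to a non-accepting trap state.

Count input length modulo 5: every symbol advances one step around the cycle S0 → S1 → S2 → S3 → S4 → S0. Accept at S4.
5 states suffice.
        a   b  
>  S0   S1  S1 
   S1   S2  S2 
   S2   S3  S3 
   S3   S4  S4 
 * S4   S0  S0 
(> = start, * = accepting)

start=S0 accept=S4 S0-a->S1 S0-b->S1 S1-a->S2 S1-b->S2 S2-a->S3 S2-b->S3 S3-a->S4 S3-b->S4 S4-a->S0 S4-b->S0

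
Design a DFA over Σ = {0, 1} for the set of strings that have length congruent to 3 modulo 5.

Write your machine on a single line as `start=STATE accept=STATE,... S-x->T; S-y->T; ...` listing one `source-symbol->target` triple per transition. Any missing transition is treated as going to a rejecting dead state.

Count input length modulo 5: every symbol advances one step around the cycle s0 → s1 → s2 → s3 → s4 → s0. Accept at s3.
        0   1  
>  s0   s1  s1 
   s1   s2  s2 
   s2   s3  s3 
 * s3   s4  s4 
   s4   s0  s0 
(> = start, * = accepting)

start=s0; accept=s3; s0-0->s1; s0-1->s1; s1-0->s2; s1-1->s2; s2-0->s3; s2-1->s3; s3-0->s4; s3-1->s4; s4-0->s0; s4-1->s0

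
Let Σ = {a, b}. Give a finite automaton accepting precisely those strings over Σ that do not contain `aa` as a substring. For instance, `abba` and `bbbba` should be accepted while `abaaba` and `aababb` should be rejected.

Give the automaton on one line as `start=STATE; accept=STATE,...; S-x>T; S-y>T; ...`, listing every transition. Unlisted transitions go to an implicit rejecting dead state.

Track partial matches of the forbidden pattern `aa`. State s2 is a dead state reached once `aa` has occurred; every other state accepts. s0 means no part of `aa` is currently matched.
With 3 states:
        a   b  
>* s0   s1  s0 
 * s1   s2  s0 
   s2   s2  s2 
(> = start, * = accepting)

start=s0; accept=s0,s1; s0-a>s1; s0-b>s0; s1-a>s2; s1-b>s0; s2-a>s2; s2-b>s2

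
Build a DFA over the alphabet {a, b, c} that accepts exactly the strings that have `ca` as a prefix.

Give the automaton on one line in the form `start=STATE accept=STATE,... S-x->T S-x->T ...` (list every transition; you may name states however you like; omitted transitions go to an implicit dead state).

start=S0 accept=S2 S0-a->S3 S0-b->S3 S0-c->S1 S1-a->S2 S1-b->S3 S1-c->S3 S2-a->S2 S2-b->S2 S2-c->S2 S3-a->S3 S3-b->S3 S3-c->S3

Check the first 2 symbols one by one: S0 through S1 record how many have matched `ca` so far; any wrong symbol goes to the dead state S3. After all 2 match we enter the accepting sink S2.
A 4-state machine:
        a   b   c  
>  S0   S3  S3  S1 
   S1   S2  S3  S3 
 * S2   S2  S2  S2 
   S3   S3  S3  S3 
(> = start, * = accepting)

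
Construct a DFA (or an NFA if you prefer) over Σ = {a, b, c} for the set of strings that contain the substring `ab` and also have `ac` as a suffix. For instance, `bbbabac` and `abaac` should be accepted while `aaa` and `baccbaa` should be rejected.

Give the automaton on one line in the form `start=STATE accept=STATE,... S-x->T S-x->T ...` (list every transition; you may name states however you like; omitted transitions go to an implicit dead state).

Build one automaton per condition and run them in lockstep. The first has 3 states tracking whether and how much of `ab` has been seen; the second has 3 states tracking how much of the suffix `ac` has currently been matched. A product state is a pair (one from each), accepting exactly when both do. After merging equivalent states the machine shrinks.
5 states suffice.
        a   b   c  
>  q0   q1  q0  q0 
   q1   q1  q2  q0 
   q2   q3  q2  q2 
   q3   q3  q2  q4 
 * q4   q3  q2  q2 
(> = start, * = accepting)

start=q0 accept=q4 q0-a->q1 q0-b->q0 q0-c->q0 q1-a->q1 q1-b->q2 q1-c->q0 q2-a->q3 q2-b->q2 q2-c->q2 q3-a->q3 q3-b->q2 q3-c->q4 q4-a->q3 q4-b->q2 q4-c->q2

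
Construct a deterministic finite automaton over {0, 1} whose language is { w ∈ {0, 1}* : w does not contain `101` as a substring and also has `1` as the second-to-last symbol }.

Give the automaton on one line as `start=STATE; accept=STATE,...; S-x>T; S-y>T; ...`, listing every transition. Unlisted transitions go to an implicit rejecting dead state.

Run two small machines in parallel and take their product. One (4 states) tracks partial matches of the forbidden pattern `101`; the other (7 states) tracks the last 2 symbols read. Each combined state is a pair, one component from each; accept when both components accept. Equivalent product states are then merged.
       0  1 
>  A   A  B 
   B   C  D 
 * C   A  E 
 * D   C  D 
   E   E  E 
(> = start, * = accepting)

start=A; accept=C,D; A-0>A; A-1>B; B-0>C; B-1>D; C-0>A; C-1>E; D-0>C; D-1>D; E-0>E; E-1>E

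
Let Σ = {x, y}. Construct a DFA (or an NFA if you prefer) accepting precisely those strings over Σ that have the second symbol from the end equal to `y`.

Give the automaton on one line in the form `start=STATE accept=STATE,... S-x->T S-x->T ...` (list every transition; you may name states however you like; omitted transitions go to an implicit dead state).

A DFA must remember the last 2 symbols (since which symbol is second-to-last isn't known until the input ends). Use one state per possible window of the last ≤2 symbols; accept from those whose window starts with `y`.
A 7-state machine:
        x   y  
>  q0   q1  q2 
   q1   q3  q4 
   q2   q5  q6 
   q3   q3  q4 
   q4   q5  q6 
 * q5   q3  q4 
 * q6   q5  q6 
(> = start, * = accepting)

start=q0 accept=q5,q6 q0-x->q1 q0-y->q2 q1-x->q3 q1-y->q4 q2-x->q5 q2-y->q6 q3-x->q3 q3-y->q4 q4-x->q5 q4-y->q6 q5-x->q3 q5-y->q4 q6-x->q5 q6-y->q6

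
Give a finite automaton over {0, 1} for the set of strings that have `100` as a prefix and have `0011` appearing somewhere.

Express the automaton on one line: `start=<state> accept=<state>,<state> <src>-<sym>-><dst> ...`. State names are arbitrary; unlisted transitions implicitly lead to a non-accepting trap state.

start=S0 accept=S11 S0-0->S1 S0-1->S2 S1-0->S3 S1-1->S4 S2-0->S5 S2-1->S4 S3-0->S3 S3-1->S6 S4-0->S1 S4-1->S4 S5-0->S7 S5-1->S4 S6-0->S1 S6-1->S8 S7-0->S7 S7-1->S9 S8-0->S8 S8-1->S8 S9-0->S10 S9-1->S11 S10-0->S7 S10-1->S12 S11-0->S11 S11-1->S11 S12-0->S10 S12-1->S12

Build one automaton per condition and run them in lockstep. One (5 states) tracks whether the input so far still matches the prefix `100`; the other (5 states) tracks whether and how much of `0011` has been seen. Each combined state is a pair, one component from each; accept when both components accept.
A 13-state machine:
          0    1  
>  S0     S1   S2 
   S1     S3   S4 
   S2     S5   S4 
   S3     S3   S6 
   S4     S1   S4 
   S5     S7   S4 
   S6     S1   S8 
   S7     S7   S9 
   S8     S8   S8 
   S9    S10  S11 
   S10    S7  S12 
 * S11   S11  S11 
   S12   S10  S12 
(> = start, * = accepting)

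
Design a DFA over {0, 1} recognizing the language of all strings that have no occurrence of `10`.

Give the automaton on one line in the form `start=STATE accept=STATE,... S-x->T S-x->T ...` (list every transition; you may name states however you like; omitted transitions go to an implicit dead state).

Track partial matches of the forbidden pattern `10`. State S2 is a dead state reached once `10` has occurred; every other state accepts. S0 means no part of `10` is currently matched.
        0   1  
>* S0   S0  S1 
 * S1   S2  S1 
   S2   S2  S2 
(> = start, * = accepting)

start=S0 accept=S0,S1 S0-0->S0 S0-1->S1 S1-0->S2 S1-1->S1 S2-0->S2 S2-1->S2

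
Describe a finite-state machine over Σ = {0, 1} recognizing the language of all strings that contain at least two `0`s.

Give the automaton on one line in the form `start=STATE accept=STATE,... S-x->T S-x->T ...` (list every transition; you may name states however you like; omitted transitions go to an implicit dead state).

start=S0 accept=S2,S3 S0-0->S1 S0-1->S0 S1-0->S2 S1-1->S1 S2-0->S3 S2-1->S2 S3-0->S3 S3-1->S3

Only the number of `0`s matters, and only up to 3. Make a chain S0 → S1 → S2 → S3 advanced by each `0` (with S3 absorbing); every other symbol self-loops. The accepting set is {S2, S3}.
        0   1  
>  S0   S1  S0 
   S1   S2  S1 
 * S2   S3  S2 
 * S3   S3  S3 
(> = start, * = accepting)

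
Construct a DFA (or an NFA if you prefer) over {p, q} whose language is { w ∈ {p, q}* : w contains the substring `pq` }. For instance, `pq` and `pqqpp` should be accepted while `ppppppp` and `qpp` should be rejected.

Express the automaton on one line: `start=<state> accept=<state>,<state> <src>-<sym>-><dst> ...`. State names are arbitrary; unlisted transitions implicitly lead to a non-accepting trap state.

Track how much of `pq` has been matched so far: state A is no progress, C is the absorbing accept state reached once `pq` has occurred. Intermediate states record partial matches; on a mismatch, fall back to the longest reusable overlap.
A 3-state machine:
       p  q 
>  A   B  A 
   B   B  C 
 * C   C  C 
(> = start, * = accepting)

start=A accept=C A-p->B A-q->A B-p->B B-q->C C-p->C C-q->C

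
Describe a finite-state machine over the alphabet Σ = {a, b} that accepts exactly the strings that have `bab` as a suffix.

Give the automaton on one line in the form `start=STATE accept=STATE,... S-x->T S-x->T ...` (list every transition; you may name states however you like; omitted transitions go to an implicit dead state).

start=q0 accept=q3 q0-a->q0 q0-b->q1 q1-a->q2 q1-b->q1 q2-a->q0 q2-b->q3 q3-a->q2 q3-b->q1

Let each state record the length of the longest suffix of the input read so far that is also a prefix of `bab`. q1 means the last symbol is `b`; q2 means the last 2 symbols are `ba`; q3 means the last 3 symbols are `bab`. Accept only at q3, where the string currently ends in `bab`.
A 4-state machine:
        a   b  
>  q0   q0  q1 
   q1   q2  q1 
   q2   q0  q3 
 * q3   q2  q1 
(> = start, * = accepting)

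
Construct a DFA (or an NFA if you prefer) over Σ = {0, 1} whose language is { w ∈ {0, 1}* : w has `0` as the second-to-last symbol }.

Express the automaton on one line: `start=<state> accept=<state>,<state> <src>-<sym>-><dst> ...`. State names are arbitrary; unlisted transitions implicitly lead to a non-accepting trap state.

A DFA must remember the last 2 symbols (since which symbol is second-to-last isn't known until the input ends). Use one state per possible window of the last ≤2 symbols; accept from those whose window starts with `0`.
A 7-state machine:
        0   1  
>  q0   q1  q2 
   q1   q3  q4 
   q2   q5  q6 
 * q3   q3  q4 
 * q4   q5  q6 
   q5   q3  q4 
   q6   q5  q6 
(> = start, * = accepting)

start=q0 accept=q3,q4 q0-0->q1 q0-1->q2 q1-0->q3 q1-1->q4 q2-0->q5 q2-1->q6 q3-0->q3 q3-1->q4 q4-0->q5 q4-1->q6 q5-0->q3 q5-1->q4 q6-0->q5 q6-1->q6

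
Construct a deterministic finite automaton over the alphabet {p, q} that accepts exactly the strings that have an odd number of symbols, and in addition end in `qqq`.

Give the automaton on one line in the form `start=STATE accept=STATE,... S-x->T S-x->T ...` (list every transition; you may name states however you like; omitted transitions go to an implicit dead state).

Handle the two conditions separately and then intersect. The first has 2 states tracking the input length modulo 2; the second has 4 states tracking how much of the suffix `qqq` has currently been matched. A product state is a pair (one from each), accepting exactly when both do.
An 8-state machine:
        p   q  
>  s0   s1  s2 
   s1   s0  s3 
   s2   s0  s4 
   s3   s1  s5 
   s4   s1  s6 
   s5   s0  s7 
 * s6   s0  s7 
   s7   s1  s6 
(> = start, * = accepting)

start=s0 accept=s6 s0-p->s1 s0-q->s2 s1-p->s0 s1-q->s3 s2-p->s0 s2-q->s4 s3-p->s1 s3-q->s5 s4-p->s1 s4-q->s6 s5-p->s0 s5-q->s7 s6-p->s0 s6-q->s7 s7-p->s1 s7-q->s6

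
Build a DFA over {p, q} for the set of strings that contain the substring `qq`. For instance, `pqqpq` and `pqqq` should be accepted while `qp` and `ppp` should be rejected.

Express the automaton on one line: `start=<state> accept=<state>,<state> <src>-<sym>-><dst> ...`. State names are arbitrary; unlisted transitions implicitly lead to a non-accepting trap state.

Track how much of `qq` has been matched so far: state A is no progress, C is the absorbing accept state reached once `qq` has occurred. Intermediate states record partial matches; on a mismatch, fall back to the longest reusable overlap.
       p  q 
>  A   A  B 
   B   A  C 
 * C   C  C 
(> = start, * = accepting)

start=A accept=C A-p->A A-q->B B-p->A B-q->C C-p->C C-q->C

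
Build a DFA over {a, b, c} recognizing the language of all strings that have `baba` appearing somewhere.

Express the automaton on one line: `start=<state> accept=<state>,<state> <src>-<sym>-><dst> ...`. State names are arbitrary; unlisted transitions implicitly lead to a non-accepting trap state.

start=q0 accept=q4 q0-a->q0 q0-b->q1 q0-c->q0 q1-a->q2 q1-b->q1 q1-c->q0 q2-a->q0 q2-b->q3 q2-c->q0 q3-a->q4 q3-b->q1 q3-c->q0 q4-a->q4 q4-b->q4 q4-c->q4

Track how much of `baba` has been matched so far: state q0 is no progress, q4 is the absorbing accept state reached once `baba` has occurred. Intermediate states record partial matches; on a mismatch, fall back to the longest reusable overlap.
A 5-state machine:
        a   b   c  
>  q0   q0  q1  q0 
   q1   q2  q1  q0 
   q2   q0  q3  q0 
   q3   q4  q1  q0 
 * q4   q4  q4  q4 
(> = start, * = accepting)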